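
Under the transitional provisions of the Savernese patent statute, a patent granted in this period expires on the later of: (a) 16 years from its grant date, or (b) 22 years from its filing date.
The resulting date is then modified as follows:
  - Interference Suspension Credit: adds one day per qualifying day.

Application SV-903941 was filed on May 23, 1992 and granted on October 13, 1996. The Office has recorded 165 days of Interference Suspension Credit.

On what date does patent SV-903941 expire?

2014-11-04

(a) grant + 16 years → 13 October 2012.
(b) filing + 22 years → 23 May 2014.
Later of the two: 23 May 2014.
Interference Suspension Credit: +165 days → 4 November 2014.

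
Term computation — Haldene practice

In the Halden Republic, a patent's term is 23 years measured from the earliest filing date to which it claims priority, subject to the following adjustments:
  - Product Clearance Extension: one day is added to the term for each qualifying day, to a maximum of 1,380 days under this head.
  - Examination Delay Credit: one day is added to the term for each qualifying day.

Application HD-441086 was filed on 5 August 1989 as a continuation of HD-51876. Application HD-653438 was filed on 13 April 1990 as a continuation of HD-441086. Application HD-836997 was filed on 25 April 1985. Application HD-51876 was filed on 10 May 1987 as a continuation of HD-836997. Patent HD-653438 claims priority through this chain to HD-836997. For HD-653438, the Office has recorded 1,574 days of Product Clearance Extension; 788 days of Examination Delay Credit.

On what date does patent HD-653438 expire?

2014-04-02

Earliest priority filing: 25 April 1985.
Base term: 25 April 1985 + 23 years → 25 April 2008.
Product Clearance Extension: 1574 days claimed exceeds the 1380-day cap, so +1380 days → 4 February 2012.
Examination Delay Credit: +788 days → 2 April 2014.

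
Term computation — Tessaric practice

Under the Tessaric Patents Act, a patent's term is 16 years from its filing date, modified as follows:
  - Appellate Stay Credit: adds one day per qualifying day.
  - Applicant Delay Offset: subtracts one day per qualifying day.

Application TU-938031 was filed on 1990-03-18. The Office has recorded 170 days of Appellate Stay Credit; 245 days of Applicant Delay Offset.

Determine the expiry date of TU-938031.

January 2, 2006

Base term: filing date + 16 years → 18 March 2006.
Appellate Stay Credit: +170 days → 4 September 2006.
Applicant Delay Offset: −245 days → 2 January 2006.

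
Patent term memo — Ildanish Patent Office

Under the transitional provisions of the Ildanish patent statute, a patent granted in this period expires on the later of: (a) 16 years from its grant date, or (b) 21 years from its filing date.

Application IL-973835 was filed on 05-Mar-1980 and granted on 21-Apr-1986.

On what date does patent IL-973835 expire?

April 21, 2002

(a) grant + 16 years → 21 April 2002.
(b) filing + 21 years → 5 March 2001.
Later of the two: 21 April 2002.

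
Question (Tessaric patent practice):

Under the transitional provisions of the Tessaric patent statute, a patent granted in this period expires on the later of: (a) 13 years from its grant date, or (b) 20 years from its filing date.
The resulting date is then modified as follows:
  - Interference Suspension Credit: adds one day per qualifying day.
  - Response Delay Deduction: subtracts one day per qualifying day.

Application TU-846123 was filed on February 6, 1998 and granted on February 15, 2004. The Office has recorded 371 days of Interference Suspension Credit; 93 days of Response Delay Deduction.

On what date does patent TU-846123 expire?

2018-11-11

(a) grant + 13 years → 15 February 2017.
(b) filing + 20 years → 6 February 2018.
Later of the two: 6 February 2018.
Interference Suspension Credit: +371 days → 12 February 2019.
Response Delay Deduction: −93 days → 11 November 2018.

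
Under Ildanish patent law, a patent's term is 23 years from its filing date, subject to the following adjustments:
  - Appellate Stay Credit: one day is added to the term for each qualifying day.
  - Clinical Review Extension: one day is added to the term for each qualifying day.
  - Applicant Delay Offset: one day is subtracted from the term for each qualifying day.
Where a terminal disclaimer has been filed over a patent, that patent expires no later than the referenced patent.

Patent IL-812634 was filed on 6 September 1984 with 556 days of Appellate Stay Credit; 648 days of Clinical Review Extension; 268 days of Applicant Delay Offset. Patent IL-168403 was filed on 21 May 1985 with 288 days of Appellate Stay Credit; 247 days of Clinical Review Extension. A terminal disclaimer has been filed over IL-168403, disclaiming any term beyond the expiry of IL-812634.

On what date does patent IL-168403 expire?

Natural term of IL-168403:
  Base: filing + 23 years → 21 May 2008.
  Appellate Stay Credit: +288 days → 5 March 2009.
  Clinical Review Extension: +247 days → 7 November 2009.
Expiry of referenced patent IL-812634:
  Base: filing + 23 years → 6 September 2007.
  Appellate Stay Credit: +556 days → 15 March 2009.
  Clinical Review Extension: +648 days → 23 December 2010.
  Applicant Delay Offset: −268 days → 30 March 2010.
Terminal disclaimer: IL-168403 expires on the earlier of 7 November 2009 and 30 March 2010.

November 7, 2009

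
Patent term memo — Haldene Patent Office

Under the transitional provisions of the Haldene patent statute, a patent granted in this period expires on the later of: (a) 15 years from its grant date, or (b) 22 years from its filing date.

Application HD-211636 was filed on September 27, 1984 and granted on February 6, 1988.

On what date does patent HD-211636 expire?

September 27, 2006

(a) grant + 15 years → 6 February 2003.
(b) filing + 22 years → 27 September 2006.
Later of the two: 27 September 2006.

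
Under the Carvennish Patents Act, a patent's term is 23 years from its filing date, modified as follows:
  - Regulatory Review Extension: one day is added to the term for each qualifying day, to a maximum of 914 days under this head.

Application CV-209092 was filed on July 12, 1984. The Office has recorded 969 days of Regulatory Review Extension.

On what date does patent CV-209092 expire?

Base term: filing date + 23 years → 12 July 2007.
Regulatory Review Extension: 969 days claimed exceeds the 914-day cap, so +914 days → 11 January 2010.

January 11, 2010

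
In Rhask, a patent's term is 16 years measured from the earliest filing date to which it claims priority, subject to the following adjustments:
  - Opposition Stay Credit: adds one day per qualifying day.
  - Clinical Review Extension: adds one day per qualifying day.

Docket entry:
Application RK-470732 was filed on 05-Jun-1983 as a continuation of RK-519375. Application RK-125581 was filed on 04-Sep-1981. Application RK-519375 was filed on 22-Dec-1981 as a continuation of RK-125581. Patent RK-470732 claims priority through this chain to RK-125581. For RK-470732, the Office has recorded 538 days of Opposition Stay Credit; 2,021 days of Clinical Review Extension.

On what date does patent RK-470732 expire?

September 6, 2004

Earliest priority filing: 4 September 1981.
Base term: 4 September 1981 + 16 years → 4 September 1997.
Opposition Stay Credit: +538 days → 24 February 1999.
Clinical Review Extension: +2021 days → 6 September 2004.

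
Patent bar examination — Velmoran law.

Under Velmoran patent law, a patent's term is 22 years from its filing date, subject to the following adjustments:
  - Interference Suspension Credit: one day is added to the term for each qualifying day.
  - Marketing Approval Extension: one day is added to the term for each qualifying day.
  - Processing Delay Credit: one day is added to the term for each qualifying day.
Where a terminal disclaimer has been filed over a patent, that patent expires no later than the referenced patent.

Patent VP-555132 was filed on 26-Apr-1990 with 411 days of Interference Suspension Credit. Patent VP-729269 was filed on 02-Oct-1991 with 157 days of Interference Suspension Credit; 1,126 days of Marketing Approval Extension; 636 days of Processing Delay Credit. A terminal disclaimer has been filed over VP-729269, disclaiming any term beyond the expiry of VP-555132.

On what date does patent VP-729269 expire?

Natural term of VP-729269:
  Base: filing + 22 years → 2 October 2013.
  Interference Suspension Credit: +157 days → 8 March 2014.
  Marketing Approval Extension: +1126 days → 7 April 2017.
  Processing Delay Credit: +636 days → 3 January 2019.
Expiry of referenced patent VP-555132:
  Base: filing + 22 years → 26 April 2012.
  Interference Suspension Credit: +411 days → 11 June 2013.
Terminal disclaimer: VP-729269 expires on the earlier of 3 January 2019 and 11 June 2013.

June 11, 2013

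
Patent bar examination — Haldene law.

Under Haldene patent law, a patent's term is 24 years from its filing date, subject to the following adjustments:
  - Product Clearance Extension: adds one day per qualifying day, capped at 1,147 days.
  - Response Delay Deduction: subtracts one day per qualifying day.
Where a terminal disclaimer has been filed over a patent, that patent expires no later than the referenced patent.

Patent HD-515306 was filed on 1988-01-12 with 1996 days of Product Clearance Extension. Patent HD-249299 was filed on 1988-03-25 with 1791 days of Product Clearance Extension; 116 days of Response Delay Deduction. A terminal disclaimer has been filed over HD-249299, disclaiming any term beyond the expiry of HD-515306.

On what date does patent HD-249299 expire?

Natural term of HD-249299:
  Base: filing + 24 years → 25 March 2012.
  Product Clearance Extension: 1791 days claimed exceeds the 1147-day cap, so +1147 days → 16 May 2015.
  Response Delay Deduction: −116 days → 20 January 2015.
Expiry of referenced patent HD-515306:
  Base: filing + 24 years → 12 January 2012.
  Product Clearance Extension: 1996 days claimed exceeds the 1147-day cap, so +1147 days → 4 March 2015.
Terminal disclaimer: HD-249299 expires on the earlier of 20 January 2015 and 4 March 2015.

2015-01-20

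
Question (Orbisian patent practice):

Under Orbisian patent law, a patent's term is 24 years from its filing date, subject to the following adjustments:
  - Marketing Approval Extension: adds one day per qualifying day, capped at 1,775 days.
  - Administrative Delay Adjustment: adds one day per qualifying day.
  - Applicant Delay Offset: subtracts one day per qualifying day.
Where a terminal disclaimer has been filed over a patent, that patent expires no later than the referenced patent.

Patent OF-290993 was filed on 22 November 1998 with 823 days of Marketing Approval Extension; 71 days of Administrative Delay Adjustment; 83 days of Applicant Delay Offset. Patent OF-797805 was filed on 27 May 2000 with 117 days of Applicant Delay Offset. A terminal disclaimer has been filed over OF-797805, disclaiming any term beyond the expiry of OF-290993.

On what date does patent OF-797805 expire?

Natural term of OF-797805:
  Base: filing + 24 years → 27 May 2024.
  Applicant Delay Offset: −117 days → 31 January 2024.
Expiry of referenced patent OF-290993:
  Base: filing + 24 years → 22 November 2022.
  Marketing Approval Extension: 823 days (within the 1775-day cap) → +823 days → 22 February 2025.
  Administrative Delay Adjustment: +71 days → 4 May 2025.
  Applicant Delay Offset: −83 days → 10 February 2025.
Terminal disclaimer: OF-797805 expires on the earlier of 31 January 2024 and 10 February 2025.

2024-01-31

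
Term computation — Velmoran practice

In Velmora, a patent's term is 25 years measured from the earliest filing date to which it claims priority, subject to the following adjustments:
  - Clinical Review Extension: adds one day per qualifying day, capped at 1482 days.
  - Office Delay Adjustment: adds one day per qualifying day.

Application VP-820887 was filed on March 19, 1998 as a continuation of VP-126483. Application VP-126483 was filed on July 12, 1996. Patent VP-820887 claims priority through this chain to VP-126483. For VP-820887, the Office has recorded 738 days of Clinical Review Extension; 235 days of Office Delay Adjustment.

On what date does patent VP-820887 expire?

2024-03-11

Earliest priority filing: 12 July 1996.
Base term: 12 July 1996 + 25 years → 12 July 2021.
Clinical Review Extension: 738 days (within the 1482-day cap) → +738 days → 20 July 2023.
Office Delay Adjustment: +235 days → 11 March 2024.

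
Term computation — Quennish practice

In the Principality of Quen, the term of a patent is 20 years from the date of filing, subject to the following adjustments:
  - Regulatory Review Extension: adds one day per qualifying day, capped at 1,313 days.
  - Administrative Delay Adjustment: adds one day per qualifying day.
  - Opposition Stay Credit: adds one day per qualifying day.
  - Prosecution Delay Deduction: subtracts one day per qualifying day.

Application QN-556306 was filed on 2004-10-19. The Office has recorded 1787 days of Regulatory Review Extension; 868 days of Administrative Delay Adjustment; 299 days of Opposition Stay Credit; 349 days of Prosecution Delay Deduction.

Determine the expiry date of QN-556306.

August 20, 2030

Base term: filing date + 20 years → 19 October 2024.
Regulatory Review Extension: 1787 days claimed exceeds the 1313-day cap, so +1313 days → 24 May 2028.
Administrative Delay Adjustment: +868 days → 9 October 2030.
Opposition Stay Credit: +299 days → 4 August 2031.
Prosecution Delay Deduction: −349 days → 20 August 2030.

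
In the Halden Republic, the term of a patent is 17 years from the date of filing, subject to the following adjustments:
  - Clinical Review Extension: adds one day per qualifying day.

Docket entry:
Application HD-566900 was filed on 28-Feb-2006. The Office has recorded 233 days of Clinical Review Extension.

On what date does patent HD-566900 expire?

October 19, 2023

Base term: filing date + 17 years → 28 February 2023.
Clinical Review Extension: +233 days → 19 October 2023.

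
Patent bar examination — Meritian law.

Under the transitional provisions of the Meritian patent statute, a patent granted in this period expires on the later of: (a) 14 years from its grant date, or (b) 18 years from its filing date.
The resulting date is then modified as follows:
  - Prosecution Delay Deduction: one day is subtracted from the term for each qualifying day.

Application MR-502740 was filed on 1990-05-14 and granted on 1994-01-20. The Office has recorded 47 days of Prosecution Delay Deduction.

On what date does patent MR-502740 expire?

2008-03-28

(a) grant + 14 years → 20 January 2008.
(b) filing + 18 years → 14 May 2008.
Later of the two: 14 May 2008.
Prosecution Delay Deduction: −47 days → 28 March 2008.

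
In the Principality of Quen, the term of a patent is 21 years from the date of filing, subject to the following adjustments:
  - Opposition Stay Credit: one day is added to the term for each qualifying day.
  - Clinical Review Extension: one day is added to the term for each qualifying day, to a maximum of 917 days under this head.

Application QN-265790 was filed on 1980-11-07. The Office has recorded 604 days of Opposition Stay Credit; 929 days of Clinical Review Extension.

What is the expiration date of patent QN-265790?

2006-01-06

Base term: filing date + 21 years → 7 November 2001.
Opposition Stay Credit: +604 days → 4 July 2003.
Clinical Review Extension: 929 days claimed exceeds the 917-day cap, so +917 days → 6 January 2006.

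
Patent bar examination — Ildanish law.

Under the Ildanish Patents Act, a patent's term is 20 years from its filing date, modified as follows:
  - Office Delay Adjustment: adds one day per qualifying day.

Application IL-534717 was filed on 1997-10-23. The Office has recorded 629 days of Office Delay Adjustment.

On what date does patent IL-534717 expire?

July 14, 2019

Base term: filing date + 20 years → 23 October 2017.
Office Delay Adjustment: +629 days → 14 July 2019.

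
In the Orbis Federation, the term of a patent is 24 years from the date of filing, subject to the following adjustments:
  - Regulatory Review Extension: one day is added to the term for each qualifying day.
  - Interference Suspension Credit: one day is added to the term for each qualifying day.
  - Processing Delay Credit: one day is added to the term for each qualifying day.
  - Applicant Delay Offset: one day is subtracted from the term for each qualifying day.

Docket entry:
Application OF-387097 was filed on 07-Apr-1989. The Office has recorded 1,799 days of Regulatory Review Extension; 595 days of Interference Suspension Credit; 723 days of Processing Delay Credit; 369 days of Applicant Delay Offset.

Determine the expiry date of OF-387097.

October 15, 2020

Base term: filing date + 24 years → 7 April 2013.
Regulatory Review Extension: +1799 days → 11 March 2018.
Interference Suspension Credit: +595 days → 27 October 2019.
Processing Delay Credit: +723 days → 19 October 2021.
Applicant Delay Offset: −369 days → 15 October 2020.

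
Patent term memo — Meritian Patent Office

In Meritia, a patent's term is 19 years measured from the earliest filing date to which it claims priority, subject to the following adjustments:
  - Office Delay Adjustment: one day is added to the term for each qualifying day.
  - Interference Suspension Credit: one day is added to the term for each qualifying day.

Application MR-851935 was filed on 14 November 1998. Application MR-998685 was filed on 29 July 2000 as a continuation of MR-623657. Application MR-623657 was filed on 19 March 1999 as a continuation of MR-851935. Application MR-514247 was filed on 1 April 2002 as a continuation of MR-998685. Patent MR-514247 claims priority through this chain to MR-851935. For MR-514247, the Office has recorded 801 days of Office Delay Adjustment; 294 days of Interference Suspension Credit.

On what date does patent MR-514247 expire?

Earliest priority filing: 14 November 1998.
Base term: 14 November 1998 + 19 years → 14 November 2017.
Office Delay Adjustment: +801 days → 24 January 2020.
Interference Suspension Credit: +294 days → 13 November 2020.

November 13, 2020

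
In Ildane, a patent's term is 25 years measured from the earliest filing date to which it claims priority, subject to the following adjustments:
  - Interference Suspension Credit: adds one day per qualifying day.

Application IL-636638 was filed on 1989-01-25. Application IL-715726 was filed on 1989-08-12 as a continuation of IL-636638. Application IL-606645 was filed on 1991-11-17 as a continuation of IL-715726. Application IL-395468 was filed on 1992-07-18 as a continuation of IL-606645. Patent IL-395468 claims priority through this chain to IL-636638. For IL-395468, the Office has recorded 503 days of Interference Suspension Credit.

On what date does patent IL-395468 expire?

June 12, 2015

Earliest priority filing: 25 January 1989.
Base term: 25 January 1989 + 25 years → 25 January 2014.
Interference Suspension Credit: +503 days → 12 June 2015.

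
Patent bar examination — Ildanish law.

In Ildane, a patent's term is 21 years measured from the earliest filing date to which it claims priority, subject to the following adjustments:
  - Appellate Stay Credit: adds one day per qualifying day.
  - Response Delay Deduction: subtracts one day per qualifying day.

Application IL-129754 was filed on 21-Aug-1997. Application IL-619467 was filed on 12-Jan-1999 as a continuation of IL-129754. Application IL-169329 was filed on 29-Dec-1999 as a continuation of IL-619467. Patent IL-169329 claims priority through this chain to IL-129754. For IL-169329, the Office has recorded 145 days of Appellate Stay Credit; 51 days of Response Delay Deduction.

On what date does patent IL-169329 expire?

Earliest priority filing: 21 August 1997.
Base term: 21 August 1997 + 21 years → 21 August 2018.
Appellate Stay Credit: +145 days → 13 January 2019.
Response Delay Deduction: −51 days → 23 November 2018.

November 23, 2018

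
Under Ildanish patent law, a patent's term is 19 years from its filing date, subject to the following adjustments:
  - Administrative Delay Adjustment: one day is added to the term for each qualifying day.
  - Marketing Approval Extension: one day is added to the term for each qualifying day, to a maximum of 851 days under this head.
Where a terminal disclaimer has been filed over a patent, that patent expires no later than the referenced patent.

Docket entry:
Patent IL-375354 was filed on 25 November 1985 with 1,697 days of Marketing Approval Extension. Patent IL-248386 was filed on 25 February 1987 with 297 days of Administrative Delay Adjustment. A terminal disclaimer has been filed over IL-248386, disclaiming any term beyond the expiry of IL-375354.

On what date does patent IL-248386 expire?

2006-12-19

Natural term of IL-248386:
  Base: filing + 19 years → 25 February 2006.
  Administrative Delay Adjustment: +297 days → 19 December 2006.
Expiry of referenced patent IL-375354:
  Base: filing + 19 years → 25 November 2004.
  Marketing Approval Extension: 1697 days claimed exceeds the 851-day cap, so +851 days → 26 March 2007.
Terminal disclaimer: IL-248386 expires on the earlier of 19 December 2006 and 26 March 2007.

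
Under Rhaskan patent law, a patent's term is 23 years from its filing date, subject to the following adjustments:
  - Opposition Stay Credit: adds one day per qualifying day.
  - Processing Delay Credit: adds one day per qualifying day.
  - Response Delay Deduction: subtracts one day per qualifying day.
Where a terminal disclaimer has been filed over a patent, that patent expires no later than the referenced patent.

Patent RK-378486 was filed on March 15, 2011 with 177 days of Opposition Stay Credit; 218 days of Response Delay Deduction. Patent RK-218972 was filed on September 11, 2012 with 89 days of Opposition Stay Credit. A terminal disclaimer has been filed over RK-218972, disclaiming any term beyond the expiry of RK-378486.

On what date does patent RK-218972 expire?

Natural term of RK-218972:
  Base: filing + 23 years → 11 September 2035.
  Opposition Stay Credit: +89 days → 9 December 2035.
Expiry of referenced patent RK-378486:
  Base: filing + 23 years → 15 March 2034.
  Opposition Stay Credit: +177 days → 8 September 2034.
  Response Delay Deduction: −218 days → 2 February 2034.
Terminal disclaimer: RK-218972 expires on the earlier of 9 December 2035 and 2 February 2034.

February 2, 2034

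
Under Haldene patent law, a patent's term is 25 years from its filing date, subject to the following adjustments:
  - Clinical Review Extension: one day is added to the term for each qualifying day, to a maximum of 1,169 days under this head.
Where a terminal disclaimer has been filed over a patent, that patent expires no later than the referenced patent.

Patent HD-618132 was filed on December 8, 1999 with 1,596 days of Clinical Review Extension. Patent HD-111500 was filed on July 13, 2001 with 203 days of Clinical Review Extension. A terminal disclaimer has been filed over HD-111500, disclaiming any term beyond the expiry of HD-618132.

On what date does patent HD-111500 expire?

2027-02-01

Natural term of HD-111500:
  Base: filing + 25 years → 13 July 2026.
  Clinical Review Extension: 203 days (within the 1169-day cap) → +203 days → 1 February 2027.
Expiry of referenced patent HD-618132:
  Base: filing + 25 years → 8 December 2024.
  Clinical Review Extension: 1596 days claimed exceeds the 1169-day cap, so +1169 days → 20 February 2028.
Terminal disclaimer: HD-111500 expires on the earlier of 1 February 2027 and 20 February 2028.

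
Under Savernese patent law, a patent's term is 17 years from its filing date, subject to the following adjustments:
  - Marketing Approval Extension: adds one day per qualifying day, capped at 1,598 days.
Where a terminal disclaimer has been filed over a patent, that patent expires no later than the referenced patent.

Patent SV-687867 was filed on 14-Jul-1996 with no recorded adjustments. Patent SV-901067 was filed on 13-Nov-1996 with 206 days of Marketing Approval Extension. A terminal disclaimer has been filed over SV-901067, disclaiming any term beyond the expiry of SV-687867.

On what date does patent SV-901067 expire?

July 14, 2013

Natural term of SV-901067:
  Base: filing + 17 years → 13 November 2013.
  Marketing Approval Extension: 206 days (within the 1598-day cap) → +206 days → 7 June 2014.
Expiry of referenced patent SV-687867:
  Base: filing + 17 years → 14 July 2013.
Terminal disclaimer: SV-901067 expires on the earlier of 7 June 2014 and 14 July 2013.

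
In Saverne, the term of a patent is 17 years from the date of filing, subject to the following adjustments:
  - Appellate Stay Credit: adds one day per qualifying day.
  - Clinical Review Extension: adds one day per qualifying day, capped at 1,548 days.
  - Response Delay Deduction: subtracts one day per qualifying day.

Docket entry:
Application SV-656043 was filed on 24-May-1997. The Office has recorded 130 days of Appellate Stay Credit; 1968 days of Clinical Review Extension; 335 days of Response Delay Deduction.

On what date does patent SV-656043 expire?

January 26, 2018

Base term: filing date + 17 years → 24 May 2014.
Appellate Stay Credit: +130 days → 1 October 2014.
Clinical Review Extension: 1968 days claimed exceeds the 1548-day cap, so +1548 days → 27 December 2018.
Response Delay Deduction: −335 days → 26 January 2018.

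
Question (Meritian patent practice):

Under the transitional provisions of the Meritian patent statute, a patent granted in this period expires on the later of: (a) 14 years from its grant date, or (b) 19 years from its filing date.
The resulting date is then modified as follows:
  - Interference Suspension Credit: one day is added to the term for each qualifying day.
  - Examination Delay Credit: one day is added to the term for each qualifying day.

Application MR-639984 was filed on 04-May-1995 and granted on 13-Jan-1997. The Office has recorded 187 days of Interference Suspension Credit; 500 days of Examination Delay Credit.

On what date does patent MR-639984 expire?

2016-03-21

(a) grant + 14 years → 13 January 2011.
(b) filing + 19 years → 4 May 2014.
Later of the two: 4 May 2014.
Interference Suspension Credit: +187 days → 7 November 2014.
Examination Delay Credit: +500 days → 21 March 2016.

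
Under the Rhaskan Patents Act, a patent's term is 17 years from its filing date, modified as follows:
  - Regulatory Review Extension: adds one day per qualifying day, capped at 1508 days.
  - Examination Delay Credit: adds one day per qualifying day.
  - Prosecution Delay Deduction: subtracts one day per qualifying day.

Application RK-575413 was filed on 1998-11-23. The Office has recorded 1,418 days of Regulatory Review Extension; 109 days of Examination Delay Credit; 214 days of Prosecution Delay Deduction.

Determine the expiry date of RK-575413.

Base term: filing date + 17 years → 23 November 2015.
Regulatory Review Extension: 1418 days (within the 1508-day cap) → +1418 days → 11 October 2019.
Examination Delay Credit: +109 days → 28 January 2020.
Prosecution Delay Deduction: −214 days → 28 June 2019.

June 28, 2019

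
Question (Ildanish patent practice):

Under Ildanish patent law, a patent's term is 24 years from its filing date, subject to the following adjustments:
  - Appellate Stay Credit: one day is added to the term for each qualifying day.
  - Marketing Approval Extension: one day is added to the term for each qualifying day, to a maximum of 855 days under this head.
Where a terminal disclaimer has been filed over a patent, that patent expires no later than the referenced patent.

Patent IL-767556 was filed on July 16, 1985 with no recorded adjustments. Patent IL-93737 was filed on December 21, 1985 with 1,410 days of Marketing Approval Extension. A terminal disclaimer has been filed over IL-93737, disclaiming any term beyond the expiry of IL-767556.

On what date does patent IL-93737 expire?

2009-07-16

Natural term of IL-93737:
  Base: filing + 24 years → 21 December 2009.
  Marketing Approval Extension: 1410 days claimed exceeds the 855-day cap, so +855 days → 24 April 2012.
Expiry of referenced patent IL-767556:
  Base: filing + 24 years → 16 July 2009.
Terminal disclaimer: IL-93737 expires on the earlier of 24 April 2012 and 16 July 2009.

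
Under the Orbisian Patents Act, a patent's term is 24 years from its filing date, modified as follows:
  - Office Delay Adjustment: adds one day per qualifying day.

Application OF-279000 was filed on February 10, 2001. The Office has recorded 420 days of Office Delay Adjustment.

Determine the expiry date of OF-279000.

2026-04-06

Base term: filing date + 24 years → 10 February 2025.
Office Delay Adjustment: +420 days → 6 April 2026.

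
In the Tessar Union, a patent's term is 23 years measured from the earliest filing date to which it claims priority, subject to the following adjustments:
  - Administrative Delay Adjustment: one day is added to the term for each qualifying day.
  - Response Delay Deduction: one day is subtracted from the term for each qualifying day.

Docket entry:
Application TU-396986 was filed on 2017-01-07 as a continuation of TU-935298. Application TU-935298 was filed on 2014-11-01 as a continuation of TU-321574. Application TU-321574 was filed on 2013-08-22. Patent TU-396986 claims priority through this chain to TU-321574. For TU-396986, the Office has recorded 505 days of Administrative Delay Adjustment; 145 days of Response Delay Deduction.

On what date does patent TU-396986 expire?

August 17, 2037

Earliest priority filing: 22 August 2013.
Base term: 22 August 2013 + 23 years → 22 August 2036.
Administrative Delay Adjustment: +505 days → 9 January 2038.
Response Delay Deduction: −145 days → 17 August 2037.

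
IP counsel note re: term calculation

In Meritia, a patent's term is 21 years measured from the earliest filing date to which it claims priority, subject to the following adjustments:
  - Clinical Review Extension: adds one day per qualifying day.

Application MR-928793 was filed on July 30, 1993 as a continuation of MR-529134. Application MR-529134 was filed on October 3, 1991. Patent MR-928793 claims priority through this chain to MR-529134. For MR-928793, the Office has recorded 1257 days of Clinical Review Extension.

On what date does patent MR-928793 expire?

March 13, 2016

Earliest priority filing: 3 October 1991.
Base term: 3 October 1991 + 21 years → 3 October 2012.
Clinical Review Extension: +1257 days → 13 March 2016.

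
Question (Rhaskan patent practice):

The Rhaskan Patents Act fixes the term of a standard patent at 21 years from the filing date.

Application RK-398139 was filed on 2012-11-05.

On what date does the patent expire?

Filing date + 21 years → 5 November 2033.

2033-11-05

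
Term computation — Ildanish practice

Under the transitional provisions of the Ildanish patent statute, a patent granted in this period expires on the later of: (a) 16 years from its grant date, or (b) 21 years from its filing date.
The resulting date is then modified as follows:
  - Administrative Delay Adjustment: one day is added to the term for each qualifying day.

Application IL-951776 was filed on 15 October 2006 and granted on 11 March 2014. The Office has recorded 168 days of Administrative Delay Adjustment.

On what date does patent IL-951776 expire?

(a) grant + 16 years → 11 March 2030.
(b) filing + 21 years → 15 October 2027.
Later of the two: 11 March 2030.
Administrative Delay Adjustment: +168 days → 26 August 2030.

August 26, 2030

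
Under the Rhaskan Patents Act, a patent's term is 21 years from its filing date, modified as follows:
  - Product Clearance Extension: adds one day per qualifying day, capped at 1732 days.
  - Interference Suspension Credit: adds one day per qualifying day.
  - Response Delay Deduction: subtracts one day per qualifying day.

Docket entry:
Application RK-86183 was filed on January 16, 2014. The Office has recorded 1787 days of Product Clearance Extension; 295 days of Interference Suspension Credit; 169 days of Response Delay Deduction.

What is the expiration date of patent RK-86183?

February 17, 2040

Base term: filing date + 21 years → 16 January 2035.
Product Clearance Extension: 1787 days claimed exceeds the 1732-day cap, so +1732 days → 14 October 2039.
Interference Suspension Credit: +295 days → 4 August 2040.
Response Delay Deduction: −169 days → 17 February 2040.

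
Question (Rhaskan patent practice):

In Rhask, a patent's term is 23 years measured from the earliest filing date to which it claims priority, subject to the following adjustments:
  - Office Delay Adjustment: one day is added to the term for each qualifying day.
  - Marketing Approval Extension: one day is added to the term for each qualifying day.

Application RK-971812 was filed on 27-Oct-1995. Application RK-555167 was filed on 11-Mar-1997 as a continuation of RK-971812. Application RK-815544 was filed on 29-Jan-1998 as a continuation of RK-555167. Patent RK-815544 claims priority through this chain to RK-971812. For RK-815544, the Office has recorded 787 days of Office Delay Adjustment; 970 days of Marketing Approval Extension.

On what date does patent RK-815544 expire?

Earliest priority filing: 27 October 1995.
Base term: 27 October 1995 + 23 years → 27 October 2018.
Office Delay Adjustment: +787 days → 22 December 2020.
Marketing Approval Extension: +970 days → 19 August 2023.

August 19, 2023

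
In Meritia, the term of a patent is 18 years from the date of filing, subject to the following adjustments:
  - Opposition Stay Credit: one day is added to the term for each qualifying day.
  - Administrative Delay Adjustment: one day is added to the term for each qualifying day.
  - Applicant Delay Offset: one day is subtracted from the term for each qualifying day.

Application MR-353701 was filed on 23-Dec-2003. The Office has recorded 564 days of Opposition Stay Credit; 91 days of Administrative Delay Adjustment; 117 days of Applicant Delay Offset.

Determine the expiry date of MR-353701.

Base term: filing date + 18 years → 23 December 2021.
Opposition Stay Credit: +564 days → 10 July 2023.
Administrative Delay Adjustment: +91 days → 9 October 2023.
Applicant Delay Offset: −117 days → 14 June 2023.

2023-06-14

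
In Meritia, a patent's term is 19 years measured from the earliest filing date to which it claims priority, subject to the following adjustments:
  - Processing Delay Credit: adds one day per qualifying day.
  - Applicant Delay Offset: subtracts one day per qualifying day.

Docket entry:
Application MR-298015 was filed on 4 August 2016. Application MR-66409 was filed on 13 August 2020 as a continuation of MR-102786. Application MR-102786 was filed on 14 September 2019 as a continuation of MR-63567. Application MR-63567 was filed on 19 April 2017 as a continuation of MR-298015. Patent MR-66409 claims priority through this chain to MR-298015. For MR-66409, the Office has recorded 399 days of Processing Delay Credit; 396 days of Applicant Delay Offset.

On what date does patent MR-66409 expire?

Earliest priority filing: 4 August 2016.
Base term: 4 August 2016 + 19 years → 4 August 2035.
Processing Delay Credit: +399 days → 6 September 2036.
Applicant Delay Offset: −396 days → 7 August 2035.

2035-08-07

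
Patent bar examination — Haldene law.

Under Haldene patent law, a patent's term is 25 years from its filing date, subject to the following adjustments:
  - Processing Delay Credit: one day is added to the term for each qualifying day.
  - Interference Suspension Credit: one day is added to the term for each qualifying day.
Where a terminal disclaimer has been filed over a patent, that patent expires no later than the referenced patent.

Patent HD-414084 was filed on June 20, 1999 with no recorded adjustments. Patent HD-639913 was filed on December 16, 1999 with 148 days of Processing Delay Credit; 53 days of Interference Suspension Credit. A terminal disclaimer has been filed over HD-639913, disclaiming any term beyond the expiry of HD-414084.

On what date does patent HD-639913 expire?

Natural term of HD-639913:
  Base: filing + 25 years → 16 December 2024.
  Processing Delay Credit: +148 days → 13 May 2025.
  Interference Suspension Credit: +53 days → 5 July 2025.
Expiry of referenced patent HD-414084:
  Base: filing + 25 years → 20 June 2024.
Terminal disclaimer: HD-639913 expires on the earlier of 5 July 2025 and 20 June 2024.

2024-06-20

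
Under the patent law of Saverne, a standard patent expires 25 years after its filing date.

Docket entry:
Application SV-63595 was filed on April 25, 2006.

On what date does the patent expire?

Filing date + 25 years → 25 April 2031.

April 25, 2031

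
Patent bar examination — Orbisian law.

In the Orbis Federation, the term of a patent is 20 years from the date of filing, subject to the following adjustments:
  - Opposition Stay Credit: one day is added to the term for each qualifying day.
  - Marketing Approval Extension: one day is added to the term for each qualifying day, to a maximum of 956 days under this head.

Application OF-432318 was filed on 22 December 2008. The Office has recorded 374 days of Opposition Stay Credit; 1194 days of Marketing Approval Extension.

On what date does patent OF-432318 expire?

Base term: filing date + 20 years → 22 December 2028.
Opposition Stay Credit: +374 days → 31 December 2029.
Marketing Approval Extension: 1194 days claimed exceeds the 956-day cap, so +956 days → 13 August 2032.

August 13, 2032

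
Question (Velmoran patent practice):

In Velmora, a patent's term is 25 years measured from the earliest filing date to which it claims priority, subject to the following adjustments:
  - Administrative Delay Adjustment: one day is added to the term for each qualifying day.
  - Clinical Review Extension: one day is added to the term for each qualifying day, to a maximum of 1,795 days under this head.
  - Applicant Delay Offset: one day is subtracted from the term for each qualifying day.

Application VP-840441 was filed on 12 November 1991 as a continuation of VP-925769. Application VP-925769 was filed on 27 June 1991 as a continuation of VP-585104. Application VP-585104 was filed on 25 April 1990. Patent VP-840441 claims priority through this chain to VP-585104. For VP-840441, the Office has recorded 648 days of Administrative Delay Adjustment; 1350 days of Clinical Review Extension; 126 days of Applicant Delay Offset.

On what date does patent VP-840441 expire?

Earliest priority filing: 25 April 1990.
Base term: 25 April 1990 + 25 years → 25 April 2015.
Administrative Delay Adjustment: +648 days → 1 February 2017.
Clinical Review Extension: 1350 days (within the 1795-day cap) → +1350 days → 13 October 2020.
Applicant Delay Offset: −126 days → 9 June 2020.

2020-06-09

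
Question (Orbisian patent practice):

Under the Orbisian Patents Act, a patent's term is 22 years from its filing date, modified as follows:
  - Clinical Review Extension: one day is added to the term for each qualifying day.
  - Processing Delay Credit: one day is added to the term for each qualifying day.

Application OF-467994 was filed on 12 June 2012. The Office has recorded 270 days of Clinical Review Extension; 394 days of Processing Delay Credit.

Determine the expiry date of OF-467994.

April 6, 2036

Base term: filing date + 22 years → 12 June 2034.
Clinical Review Extension: +270 days → 9 March 2035.
Processing Delay Credit: +394 days → 6 April 2036.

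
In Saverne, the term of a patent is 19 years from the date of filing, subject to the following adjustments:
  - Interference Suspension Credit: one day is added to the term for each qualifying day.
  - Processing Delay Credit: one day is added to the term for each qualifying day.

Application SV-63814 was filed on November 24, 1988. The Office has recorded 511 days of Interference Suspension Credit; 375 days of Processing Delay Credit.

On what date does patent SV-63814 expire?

Base term: filing date + 19 years → 24 November 2007.
Interference Suspension Credit: +511 days → 18 April 2009.
Processing Delay Credit: +375 days → 28 April 2010.

2010-04-28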